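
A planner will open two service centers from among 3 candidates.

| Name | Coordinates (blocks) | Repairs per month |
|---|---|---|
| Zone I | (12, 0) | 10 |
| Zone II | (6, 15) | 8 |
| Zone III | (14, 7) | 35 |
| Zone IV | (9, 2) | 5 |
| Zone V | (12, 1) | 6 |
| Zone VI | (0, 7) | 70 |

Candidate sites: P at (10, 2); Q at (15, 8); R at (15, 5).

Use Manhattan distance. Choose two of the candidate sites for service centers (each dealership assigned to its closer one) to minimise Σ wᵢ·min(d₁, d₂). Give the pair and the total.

Evaluate every pair (each demand assigned to the nearer of the two):
  {P, Q}: total = 1311
  {P, R}: total = 1354
  {Q, R}: total = 1485
Best pair: {P, Q} with total 1311.

{P, Q}, total 1311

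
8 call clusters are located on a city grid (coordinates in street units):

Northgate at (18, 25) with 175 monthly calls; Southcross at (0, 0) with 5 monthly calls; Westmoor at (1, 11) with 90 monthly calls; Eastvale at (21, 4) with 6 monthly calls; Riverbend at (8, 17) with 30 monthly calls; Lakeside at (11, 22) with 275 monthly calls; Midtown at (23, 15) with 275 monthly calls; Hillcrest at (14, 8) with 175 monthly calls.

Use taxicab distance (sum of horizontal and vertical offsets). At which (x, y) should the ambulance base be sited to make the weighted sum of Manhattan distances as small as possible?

(14, 15)

Manhattan distance separates: Σwᵢ(|x−xᵢ|+|y−yᵢ|) = Σwᵢ|x−xᵢ| + Σwᵢ|y−yᵢ|, so x and y are optimised independently as 1-D weighted medians.
Total weight W = 1031; half = 515.5.
x-coordinate, sorted with cumulative weight:
  x=0 (Southcross, w=5) cum 5
  x=1 (Westmoor, w=90) cum 95
  x=8 (Riverbend, w=30) cum 125
  x=11 (Lakeside, w=275) cum 400
  x=14 (Hillcrest, w=175) cum 575  ← median
  x=18 (Northgate, w=175) cum 750
  x=21 (Eastvale, w=6) cum 756
  x=23 (Midtown, w=275) cum 1031
⇒ x* = 14
y-coordinate, sorted with cumulative weight:
  y=0 (Southcross, w=5) cum 5
  y=4 (Eastvale, w=6) cum 11
  y=8 (Hillcrest, w=175) cum 186
  y=11 (Westmoor, w=90) cum 276
  y=15 (Midtown, w=275) cum 551  ← median
  y=17 (Riverbend, w=30) cum 581
  y=22 (Lakeside, w=275) cum 856
  y=25 (Northgate, w=175) cum 1031
⇒ y* = 15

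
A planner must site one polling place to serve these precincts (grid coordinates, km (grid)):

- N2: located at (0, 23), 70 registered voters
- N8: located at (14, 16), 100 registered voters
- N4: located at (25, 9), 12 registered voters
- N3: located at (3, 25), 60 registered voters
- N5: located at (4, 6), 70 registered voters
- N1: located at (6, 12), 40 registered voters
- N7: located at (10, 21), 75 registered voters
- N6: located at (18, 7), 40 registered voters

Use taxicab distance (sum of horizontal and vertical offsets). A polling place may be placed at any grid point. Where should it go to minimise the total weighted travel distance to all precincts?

(6, 16)

Manhattan distance separates: Σwᵢ(|x−xᵢ|+|y−yᵢ|) = Σwᵢ|x−xᵢ| + Σwᵢ|y−yᵢ|, so x and y are optimised independently as 1-D weighted medians.
Total weight W = 467; half = 233.5.
x-coordinate, sorted with cumulative weight:
  x=0 (N2, w=70) cum 70
  x=3 (N3, w=60) cum 130
  x=4 (N5, w=70) cum 200
  x=6 (N1, w=40) cum 240  ← median
  x=10 (N7, w=75) cum 315
  x=14 (N8, w=100) cum 415
  x=18 (N6, w=40) cum 455
  x=25 (N4, w=12) cum 467
⇒ x* = 6
y-coordinate, sorted with cumulative weight:
  y=6 (N5, w=70) cum 70
  y=7 (N6, w=40) cum 110
  y=9 (N4, w=12) cum 122
  y=12 (N1, w=40) cum 162
  y=16 (N8, w=100) cum 262  ← median
  y=21 (N7, w=75) cum 337
  y=23 (N2, w=70) cum 407
  y=25 (N3, w=60) cum 467
⇒ y* = 16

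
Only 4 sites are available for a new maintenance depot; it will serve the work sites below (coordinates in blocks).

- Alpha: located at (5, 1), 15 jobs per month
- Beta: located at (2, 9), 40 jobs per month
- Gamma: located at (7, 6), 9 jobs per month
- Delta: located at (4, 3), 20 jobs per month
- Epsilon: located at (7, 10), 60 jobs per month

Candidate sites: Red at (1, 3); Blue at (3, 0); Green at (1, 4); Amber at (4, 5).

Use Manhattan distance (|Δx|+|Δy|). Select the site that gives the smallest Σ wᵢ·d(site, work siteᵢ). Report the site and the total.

Amber, total 871 blocks

Total weighted distance at each candidate:
  Red (1, 3): total = 1291
  Blue (3, 0): total = 1455
  Green (1, 4): total = 1217
  Amber (4, 5): total = 871
Minimum is at Amber with total 871 blocks.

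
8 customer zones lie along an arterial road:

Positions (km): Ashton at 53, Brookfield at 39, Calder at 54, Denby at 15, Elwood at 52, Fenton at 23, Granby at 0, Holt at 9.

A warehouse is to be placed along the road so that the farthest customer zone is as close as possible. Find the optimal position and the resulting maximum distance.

location 27, max distance 27

The 1-center on a line is the midpoint of the two extreme points: leftmost at 0, rightmost at 54.
Optimal location = (0 + 54)/2 = 27; maximum distance = (54 − 0)/2 = 27.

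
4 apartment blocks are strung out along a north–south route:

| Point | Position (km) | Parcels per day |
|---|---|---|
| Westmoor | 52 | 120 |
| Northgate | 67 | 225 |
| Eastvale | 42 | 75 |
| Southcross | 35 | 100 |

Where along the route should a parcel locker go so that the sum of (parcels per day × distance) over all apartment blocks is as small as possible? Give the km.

For a sum of weighted absolute distances on a line, the optimum is the weighted median (not the mean). Total weight W = 520; half-weight = 260.
Sort by position and accumulate weight:
  km 35 (Southcross, w=100) → cum 100
  km 42 (Eastvale, w=75) → cum 175
  km 52 (Westmoor, w=120) → cum 295  ≥ 260 → median here
  km 67 (Northgate, w=225) → cum 520
Optimal location: km 52.

x = 52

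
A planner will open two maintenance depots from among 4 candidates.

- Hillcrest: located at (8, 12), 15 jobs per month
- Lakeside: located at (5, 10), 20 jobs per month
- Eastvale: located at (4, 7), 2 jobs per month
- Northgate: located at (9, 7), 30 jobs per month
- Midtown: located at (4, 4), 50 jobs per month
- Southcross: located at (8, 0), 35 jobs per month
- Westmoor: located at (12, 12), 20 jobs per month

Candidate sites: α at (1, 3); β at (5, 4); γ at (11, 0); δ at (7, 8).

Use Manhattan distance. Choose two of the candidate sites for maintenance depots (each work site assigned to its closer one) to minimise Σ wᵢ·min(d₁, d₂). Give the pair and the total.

Evaluate every pair (each demand assigned to the nearer of the two):
  {β, δ}: total = 728
  {γ, δ}: total = 888
  {β, γ}: total = 918
  {α, δ}: total = 948
  {α, β}: total = 1098
  {α, γ}: total = 1294
Best pair: {β, δ} with total 728.

{β, δ}, total 728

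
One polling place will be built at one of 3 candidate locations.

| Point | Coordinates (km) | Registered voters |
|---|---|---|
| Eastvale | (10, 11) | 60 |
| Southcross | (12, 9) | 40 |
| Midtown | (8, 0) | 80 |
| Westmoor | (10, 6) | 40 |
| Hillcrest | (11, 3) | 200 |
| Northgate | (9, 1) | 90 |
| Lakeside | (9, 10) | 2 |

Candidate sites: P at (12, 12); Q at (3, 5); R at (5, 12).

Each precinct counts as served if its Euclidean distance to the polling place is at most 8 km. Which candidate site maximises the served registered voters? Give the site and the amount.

Q, covering 212

Coverage radius r = 8 km; a point is covered iff (Δx)²+(Δy)² ≤ 8² = 64.
  P (12, 12): covers {Eastvale, Southcross, Westmoor, Lakeside} → 142
  Q (3, 5): covers {Midtown, Westmoor, Northgate, Lakeside} → 212
  R (5, 12): covers {Eastvale, Southcross, Westmoor, Lakeside} → 142
Maximum coverage at Q: 212 registered voters.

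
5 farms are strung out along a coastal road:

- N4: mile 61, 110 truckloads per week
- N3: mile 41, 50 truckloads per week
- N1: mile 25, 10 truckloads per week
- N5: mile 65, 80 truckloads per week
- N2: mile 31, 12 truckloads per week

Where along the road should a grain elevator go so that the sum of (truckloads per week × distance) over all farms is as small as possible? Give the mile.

For a sum of weighted absolute distances on a line, the optimum is the weighted median (not the mean). Total weight W = 262; half-weight = 131.
Sort by position and accumulate weight:
  mile 25 (N1, w=10) → cum 10
  mile 31 (N2, w=12) → cum 22
  mile 41 (N3, w=50) → cum 72
  mile 61 (N4, w=110) → cum 182  ≥ 131 → median here
  mile 65 (N5, w=80) → cum 262
Optimal location: mile 61.

x = 61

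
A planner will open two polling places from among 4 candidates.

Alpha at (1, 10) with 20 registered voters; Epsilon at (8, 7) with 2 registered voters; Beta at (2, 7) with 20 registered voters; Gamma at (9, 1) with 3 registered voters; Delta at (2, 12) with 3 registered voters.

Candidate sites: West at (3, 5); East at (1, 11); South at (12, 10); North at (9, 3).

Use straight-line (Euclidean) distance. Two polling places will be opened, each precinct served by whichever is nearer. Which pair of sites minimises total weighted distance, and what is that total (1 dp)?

{West, East}, total 101.4

Evaluate every pair (each demand assigned to the nearer of the two):
  {West, East}: total = 101.4
  {East, North}: total = 121.0
  {East, South}: total = 145.2
  {West, North}: total = 187.9
  {West, South}: total = 205.3
  {South, North}: total = 418.7
Best pair: {West, East} with total 101.4.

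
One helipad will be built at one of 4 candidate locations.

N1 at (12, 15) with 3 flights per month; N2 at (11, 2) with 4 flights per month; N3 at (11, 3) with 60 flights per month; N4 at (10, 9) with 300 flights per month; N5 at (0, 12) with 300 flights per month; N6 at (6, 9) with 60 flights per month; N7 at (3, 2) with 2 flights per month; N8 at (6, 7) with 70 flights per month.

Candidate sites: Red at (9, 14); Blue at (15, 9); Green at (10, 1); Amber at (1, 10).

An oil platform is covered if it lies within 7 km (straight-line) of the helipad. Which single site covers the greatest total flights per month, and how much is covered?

Coverage radius r = 7 km; a point is covered iff (Δx)²+(Δy)² ≤ 7² = 49.
  Red (9, 14): covers {N1, N4, N6} → 363
  Blue (15, 9): covers {N1, N4} → 303
  Green (10, 1): covers {N2, N3} → 64
  Amber (1, 10): covers {N5, N6, N8} → 430
Maximum coverage at Amber: 430 flights per month.

Amber, covering 430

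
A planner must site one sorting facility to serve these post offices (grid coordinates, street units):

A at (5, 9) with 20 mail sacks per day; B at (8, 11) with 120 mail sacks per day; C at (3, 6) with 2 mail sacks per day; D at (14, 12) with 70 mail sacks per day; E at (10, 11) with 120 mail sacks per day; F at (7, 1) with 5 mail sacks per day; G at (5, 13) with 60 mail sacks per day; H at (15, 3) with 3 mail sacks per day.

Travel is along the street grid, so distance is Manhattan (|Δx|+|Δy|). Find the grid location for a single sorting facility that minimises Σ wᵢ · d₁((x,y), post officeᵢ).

(8, 11)

Manhattan distance separates: Σwᵢ(|x−xᵢ|+|y−yᵢ|) = Σwᵢ|x−xᵢ| + Σwᵢ|y−yᵢ|, so x and y are optimised independently as 1-D weighted medians.
Total weight W = 400; half = 200.
x-coordinate, sorted with cumulative weight:
  x=3 (C, w=2) cum 2
  x=5 (A, w=20) cum 22
  x=5 (G, w=60) cum 82
  x=7 (F, w=5) cum 87
  x=8 (B, w=120) cum 207  ← median
  x=10 (E, w=120) cum 327
  x=14 (D, w=70) cum 397
  x=15 (H, w=3) cum 400
⇒ x* = 8
y-coordinate, sorted with cumulative weight:
  y=1 (F, w=5) cum 5
  y=3 (H, w=3) cum 8
  y=6 (C, w=2) cum 10
  y=9 (A, w=20) cum 30
  y=11 (B, w=120) cum 150
  y=11 (E, w=120) cum 270  ← median
  y=12 (D, w=70) cum 340
  y=13 (G, w=60) cum 400
⇒ y* = 11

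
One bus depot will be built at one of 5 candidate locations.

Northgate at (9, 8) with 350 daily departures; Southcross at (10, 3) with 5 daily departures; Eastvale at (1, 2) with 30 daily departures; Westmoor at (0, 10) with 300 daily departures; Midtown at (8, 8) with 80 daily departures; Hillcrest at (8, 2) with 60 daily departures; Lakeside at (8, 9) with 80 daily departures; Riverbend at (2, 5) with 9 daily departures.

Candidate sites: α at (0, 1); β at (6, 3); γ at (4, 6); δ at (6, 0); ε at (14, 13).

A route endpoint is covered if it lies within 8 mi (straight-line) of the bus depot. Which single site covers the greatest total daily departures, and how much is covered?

γ, covering 914

Coverage radius r = 8 mi; a point is covered iff (Δx)²+(Δy)² ≤ 8² = 64.
  α (0, 1): covers {Eastvale, Riverbend} → 39
  β (6, 3): covers {Northgate, Southcross, Eastvale, Midtown, Hillcrest, Lakeside, Riverbend} → 614
  γ (4, 6): covers {Northgate, Southcross, Eastvale, Westmoor, Midtown, Hillcrest, Lakeside, Riverbend} → 914
  δ (6, 0): covers {Southcross, Eastvale, Hillcrest, Riverbend} → 104
  ε (14, 13): covers {Northgate, Midtown, Lakeside} → 510
Maximum coverage at γ: 914 daily departures.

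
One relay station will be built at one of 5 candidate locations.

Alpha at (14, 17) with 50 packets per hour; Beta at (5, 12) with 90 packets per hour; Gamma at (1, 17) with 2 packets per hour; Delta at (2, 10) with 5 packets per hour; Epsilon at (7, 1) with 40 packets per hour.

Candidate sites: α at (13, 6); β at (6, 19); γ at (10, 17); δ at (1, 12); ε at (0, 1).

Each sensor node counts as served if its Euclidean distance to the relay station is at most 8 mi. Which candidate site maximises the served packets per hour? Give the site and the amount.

Coverage radius r = 8 mi; a point is covered iff (Δx)²+(Δy)² ≤ 8² = 64.
  α (13, 6): covers {Epsilon} → 40
  β (6, 19): covers {Beta, Gamma} → 92
  γ (10, 17): covers {Alpha, Beta} → 140
  δ (1, 12): covers {Beta, Gamma, Delta} → 97
  ε (0, 1): covers {Epsilon} → 40
Maximum coverage at γ: 140 packets per hour.

γ, covering 140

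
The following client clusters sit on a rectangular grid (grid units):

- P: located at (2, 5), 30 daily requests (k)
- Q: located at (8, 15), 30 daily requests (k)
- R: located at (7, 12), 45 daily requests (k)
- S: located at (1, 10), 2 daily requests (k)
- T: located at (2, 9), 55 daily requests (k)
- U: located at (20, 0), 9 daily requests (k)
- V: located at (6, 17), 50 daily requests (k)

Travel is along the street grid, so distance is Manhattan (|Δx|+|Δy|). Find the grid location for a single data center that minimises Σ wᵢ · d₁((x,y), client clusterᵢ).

Manhattan distance separates: Σwᵢ(|x−xᵢ|+|y−yᵢ|) = Σwᵢ|x−xᵢ| + Σwᵢ|y−yᵢ|, so x and y are optimised independently as 1-D weighted medians.
Total weight W = 221; half = 110.5.
x-coordinate, sorted with cumulative weight:
  x=1 (S, w=2) cum 2
  x=2 (P, w=30) cum 32
  x=2 (T, w=55) cum 87
  x=6 (V, w=50) cum 137  ← median
  x=7 (R, w=45) cum 182
  x=8 (Q, w=30) cum 212
  x=20 (U, w=9) cum 221
⇒ x* = 6
y-coordinate, sorted with cumulative weight:
  y=0 (U, w=9) cum 9
  y=5 (P, w=30) cum 39
  y=9 (T, w=55) cum 94
  y=10 (S, w=2) cum 96
  y=12 (R, w=45) cum 141  ← median
  y=15 (Q, w=30) cum 171
  y=17 (V, w=50) cum 221
⇒ y* = 12

(6, 12)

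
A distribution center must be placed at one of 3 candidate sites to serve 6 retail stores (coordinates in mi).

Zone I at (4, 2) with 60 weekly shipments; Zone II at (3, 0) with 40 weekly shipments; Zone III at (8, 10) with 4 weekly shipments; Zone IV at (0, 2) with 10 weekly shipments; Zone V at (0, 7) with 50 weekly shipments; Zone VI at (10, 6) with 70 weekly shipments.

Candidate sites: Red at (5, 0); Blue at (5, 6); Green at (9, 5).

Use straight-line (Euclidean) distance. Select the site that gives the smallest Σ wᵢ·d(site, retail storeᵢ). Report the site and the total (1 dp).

Blue, total 1189.4 mi

Total weighted distance at each candidate:
  Red (5, 0): total = 1286.6
  Blue (5, 6): total = 1189.4
  Green (9, 5): total = 1337.5
Minimum is at Blue with total 1189.4 mi.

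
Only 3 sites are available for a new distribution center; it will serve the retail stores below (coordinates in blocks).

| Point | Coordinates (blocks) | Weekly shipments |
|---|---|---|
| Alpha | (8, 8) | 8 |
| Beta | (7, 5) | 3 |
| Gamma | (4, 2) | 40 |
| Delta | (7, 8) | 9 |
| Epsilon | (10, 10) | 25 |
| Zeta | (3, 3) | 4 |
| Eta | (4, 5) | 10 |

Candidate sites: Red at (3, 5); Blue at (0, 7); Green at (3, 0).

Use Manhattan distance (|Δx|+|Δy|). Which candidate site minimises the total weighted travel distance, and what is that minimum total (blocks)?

Red, total 617 blocks

Total weighted distance at each candidate:
  Red (3, 5): total = 617
  Blue (0, 7): total = 944
  Green (3, 0): total = 856
Minimum is at Red with total 617 blocks.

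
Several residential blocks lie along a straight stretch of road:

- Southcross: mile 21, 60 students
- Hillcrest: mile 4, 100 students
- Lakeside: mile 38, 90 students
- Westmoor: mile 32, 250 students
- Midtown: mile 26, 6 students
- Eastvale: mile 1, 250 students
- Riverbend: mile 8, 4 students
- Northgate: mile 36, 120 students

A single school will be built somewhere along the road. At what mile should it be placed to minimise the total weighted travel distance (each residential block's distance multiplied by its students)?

For a sum of weighted absolute distances on a line, the optimum is the weighted median (not the mean). Total weight W = 880; half-weight = 440.
Sort by position and accumulate weight:
  mile 1 (Eastvale, w=250) → cum 250
  mile 4 (Hillcrest, w=100) → cum 350
  mile 8 (Riverbend, w=4) → cum 354
  mile 21 (Southcross, w=60) → cum 414
  mile 26 (Midtown, w=6) → cum 420
  mile 32 (Westmoor, w=250) → cum 670  ≥ 440 → median here
  mile 36 (Northgate, w=120) → cum 790
  mile 38 (Lakeside, w=90) → cum 880
Optimal location: mile 32.

x = 32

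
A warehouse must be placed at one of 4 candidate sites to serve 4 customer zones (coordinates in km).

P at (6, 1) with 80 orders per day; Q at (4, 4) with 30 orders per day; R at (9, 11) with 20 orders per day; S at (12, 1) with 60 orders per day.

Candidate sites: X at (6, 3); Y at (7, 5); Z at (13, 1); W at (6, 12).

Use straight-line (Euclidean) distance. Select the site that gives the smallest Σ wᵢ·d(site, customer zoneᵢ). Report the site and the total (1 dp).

Total weighted distance at each candidate:
  X (6, 3): total = 777.4
  Y (7, 5): total = 935.4
  Z (13, 1): total = 1120.0
  W (6, 12): total = 1942.4
Minimum is at X with total 777.4 km.

X, total 777.4 km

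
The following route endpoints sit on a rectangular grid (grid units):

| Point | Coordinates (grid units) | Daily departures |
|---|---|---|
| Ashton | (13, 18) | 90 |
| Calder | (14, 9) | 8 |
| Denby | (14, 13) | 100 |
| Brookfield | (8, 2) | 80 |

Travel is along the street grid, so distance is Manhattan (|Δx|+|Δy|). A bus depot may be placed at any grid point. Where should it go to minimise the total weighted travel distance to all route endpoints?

(13, 13)

Manhattan distance separates: Σwᵢ(|x−xᵢ|+|y−yᵢ|) = Σwᵢ|x−xᵢ| + Σwᵢ|y−yᵢ|, so x and y are optimised independently as 1-D weighted medians.
Total weight W = 278; half = 139.
x-coordinate, sorted with cumulative weight:
  x=8 (Brookfield, w=80) cum 80
  x=13 (Ashton, w=90) cum 170  ← median
  x=14 (Calder, w=8) cum 178
  x=14 (Denby, w=100) cum 278
⇒ x* = 13
y-coordinate, sorted with cumulative weight:
  y=2 (Brookfield, w=80) cum 80
  y=9 (Calder, w=8) cum 88
  y=13 (Denby, w=100) cum 188  ← median
  y=18 (Ashton, w=90) cum 278
⇒ y* = 13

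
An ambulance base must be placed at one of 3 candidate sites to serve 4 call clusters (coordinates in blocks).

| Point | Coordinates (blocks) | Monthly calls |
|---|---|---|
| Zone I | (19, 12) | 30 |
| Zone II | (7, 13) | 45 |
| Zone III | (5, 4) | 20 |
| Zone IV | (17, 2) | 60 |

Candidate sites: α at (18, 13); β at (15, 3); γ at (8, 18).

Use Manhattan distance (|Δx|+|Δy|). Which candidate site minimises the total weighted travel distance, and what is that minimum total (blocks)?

Total weighted distance at each candidate:
  α (18, 13): total = 1715
  β (15, 3): total = 1600
  γ (8, 18): total = 2620
Minimum is at β with total 1600 blocks.

β, total 1600 blocks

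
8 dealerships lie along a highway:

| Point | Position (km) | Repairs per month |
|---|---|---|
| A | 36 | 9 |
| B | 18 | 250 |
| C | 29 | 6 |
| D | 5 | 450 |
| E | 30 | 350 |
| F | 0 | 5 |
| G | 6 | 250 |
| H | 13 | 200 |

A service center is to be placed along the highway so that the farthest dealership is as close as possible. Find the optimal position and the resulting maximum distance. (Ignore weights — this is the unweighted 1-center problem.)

location 18, max distance 18

The 1-center on a line is the midpoint of the two extreme points: leftmost at 0, rightmost at 36.
Optimal location = (0 + 36)/2 = 18; maximum distance = (36 − 0)/2 = 18.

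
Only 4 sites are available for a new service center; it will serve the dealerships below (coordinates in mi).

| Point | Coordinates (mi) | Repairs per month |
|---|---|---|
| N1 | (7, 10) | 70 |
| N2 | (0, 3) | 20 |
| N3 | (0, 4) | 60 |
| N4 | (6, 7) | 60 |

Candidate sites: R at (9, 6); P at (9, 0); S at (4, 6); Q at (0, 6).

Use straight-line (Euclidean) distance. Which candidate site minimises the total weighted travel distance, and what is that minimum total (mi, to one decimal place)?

S, total 852.5 mi

Total weighted distance at each candidate:
  R (9, 6): total = 1245.7
  P (9, 0): total = 1951.5
  S (4, 6): total = 852.5
  Q (0, 6): total = 1109.3
Minimum is at S with total 852.5 mi.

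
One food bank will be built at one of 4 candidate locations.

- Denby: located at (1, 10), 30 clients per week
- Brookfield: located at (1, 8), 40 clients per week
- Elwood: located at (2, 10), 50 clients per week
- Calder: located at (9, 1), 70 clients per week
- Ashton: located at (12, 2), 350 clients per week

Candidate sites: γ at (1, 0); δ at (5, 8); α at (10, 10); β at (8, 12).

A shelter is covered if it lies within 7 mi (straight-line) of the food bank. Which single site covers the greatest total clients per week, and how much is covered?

Coverage radius r = 7 mi; a point is covered iff (Δx)²+(Δy)² ≤ 7² = 49.
  γ (1, 0): covers {none} → 0
  δ (5, 8): covers {Denby, Brookfield, Elwood} → 120
  α (10, 10): covers {none} → 0
  β (8, 12): covers {Elwood} → 50
Maximum coverage at δ: 120 clients per week.

δ, covering 120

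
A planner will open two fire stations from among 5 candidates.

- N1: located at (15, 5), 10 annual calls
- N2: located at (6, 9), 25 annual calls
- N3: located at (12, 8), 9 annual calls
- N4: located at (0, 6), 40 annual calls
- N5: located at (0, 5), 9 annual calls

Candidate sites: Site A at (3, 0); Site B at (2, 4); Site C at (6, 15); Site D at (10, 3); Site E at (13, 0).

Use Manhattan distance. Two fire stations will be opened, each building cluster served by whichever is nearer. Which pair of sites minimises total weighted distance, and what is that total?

Evaluate every pair (each demand assigned to the nearer of the two):
  {Site B, Site D}: total = 545
  {Site B, Site E}: total = 563
  {Site B, Site C}: total = 594
  {Site A, Site B}: total = 678
  {Site A, Site D}: total = 815
  {Site A, Site C}: total = 869
  {Site A, Site E}: total = 883
  {Site C, Site D}: total = 911
  {Site D, Site E}: total = 1011
  {Site C, Site E}: total = 1045
Best pair: {Site B, Site D} with total 545.

{Site B, Site D}, total 545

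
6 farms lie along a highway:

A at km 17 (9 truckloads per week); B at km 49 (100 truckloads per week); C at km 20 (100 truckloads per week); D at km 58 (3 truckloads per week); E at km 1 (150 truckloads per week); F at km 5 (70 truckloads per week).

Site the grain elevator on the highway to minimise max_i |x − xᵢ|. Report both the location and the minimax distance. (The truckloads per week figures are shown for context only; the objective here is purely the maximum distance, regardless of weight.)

location 29.5, max distance 28.5

The 1-center on a line is the midpoint of the two extreme points: leftmost at 1, rightmost at 58.
Optimal location = (1 + 58)/2 = 29.5; maximum distance = (58 − 1)/2 = 28.5.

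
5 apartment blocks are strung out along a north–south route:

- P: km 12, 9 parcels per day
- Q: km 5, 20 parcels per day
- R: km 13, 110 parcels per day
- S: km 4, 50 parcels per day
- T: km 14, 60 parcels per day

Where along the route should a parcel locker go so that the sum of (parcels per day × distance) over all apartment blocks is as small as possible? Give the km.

x = 13

For a sum of weighted absolute distances on a line, the optimum is the weighted median (not the mean). Total weight W = 249; half-weight = 124.5.
Sort by position and accumulate weight:
  km 4 (S, w=50) → cum 50
  km 5 (Q, w=20) → cum 70
  km 12 (P, w=9) → cum 79
  km 13 (R, w=110) → cum 189  ≥ 124.5 → median here
  km 14 (T, w=60) → cum 249
Optimal location: km 13.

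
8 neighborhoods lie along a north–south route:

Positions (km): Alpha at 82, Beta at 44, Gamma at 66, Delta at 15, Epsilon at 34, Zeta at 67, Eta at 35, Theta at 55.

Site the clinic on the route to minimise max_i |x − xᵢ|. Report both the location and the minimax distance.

The 1-center on a line is the midpoint of the two extreme points: leftmost at 15, rightmost at 82.
Optimal location = (15 + 82)/2 = 48.5; maximum distance = (82 − 15)/2 = 33.5.

location 48.5, max distance 33.5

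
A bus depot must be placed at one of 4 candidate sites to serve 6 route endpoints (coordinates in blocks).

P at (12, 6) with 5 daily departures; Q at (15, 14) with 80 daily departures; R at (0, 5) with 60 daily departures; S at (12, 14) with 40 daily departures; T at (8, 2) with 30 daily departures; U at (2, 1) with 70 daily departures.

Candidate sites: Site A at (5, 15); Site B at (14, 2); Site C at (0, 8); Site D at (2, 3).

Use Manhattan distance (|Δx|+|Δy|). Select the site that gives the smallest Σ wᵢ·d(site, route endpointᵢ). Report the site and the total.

Site D, total 3415 blocks

Total weighted distance at each candidate:
  Site A (5, 15): total = 3850
  Site B (14, 2): total = 3740
  Site C (0, 8): total = 3700
  Site D (2, 3): total = 3415
Minimum is at Site D with total 3415 blocks.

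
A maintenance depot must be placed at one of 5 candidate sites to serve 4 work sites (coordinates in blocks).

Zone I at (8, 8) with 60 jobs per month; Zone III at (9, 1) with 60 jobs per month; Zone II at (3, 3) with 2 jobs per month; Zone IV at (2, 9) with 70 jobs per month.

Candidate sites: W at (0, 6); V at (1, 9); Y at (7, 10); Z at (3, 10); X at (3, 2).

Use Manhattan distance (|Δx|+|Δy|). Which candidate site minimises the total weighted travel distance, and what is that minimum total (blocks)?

Total weighted distance at each candidate:
  W (0, 6): total = 1802
  V (1, 9): total = 1526
  Y (7, 10): total = 1282
  Z (3, 10): total = 1474
  X (3, 2): total = 1642
Minimum is at Y with total 1282 blocks.

Y, total 1282 blocks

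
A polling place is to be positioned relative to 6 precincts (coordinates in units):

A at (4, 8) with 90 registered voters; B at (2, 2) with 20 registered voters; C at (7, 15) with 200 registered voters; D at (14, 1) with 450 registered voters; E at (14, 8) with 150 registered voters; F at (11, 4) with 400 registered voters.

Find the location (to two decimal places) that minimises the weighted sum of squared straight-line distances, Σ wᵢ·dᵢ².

(11.15, 5.35)

The minimiser of Σwᵢ‖p−pᵢ‖² is the weighted centroid p* = (Σwᵢpᵢ)/(Σwᵢ).
Σwᵢ = 1310.
Σwᵢxᵢ = 90·4 + 20·2 + 200·7 + 450·14 + 150·14 + 400·11 = 14600.
Σwᵢyᵢ = 90·8 + 20·2 + 200·15 + 450·1 + 150·8 + 400·4 = 7010.
x* = 14600/1310 = 11.15, y* = 7010/1310 = 5.35.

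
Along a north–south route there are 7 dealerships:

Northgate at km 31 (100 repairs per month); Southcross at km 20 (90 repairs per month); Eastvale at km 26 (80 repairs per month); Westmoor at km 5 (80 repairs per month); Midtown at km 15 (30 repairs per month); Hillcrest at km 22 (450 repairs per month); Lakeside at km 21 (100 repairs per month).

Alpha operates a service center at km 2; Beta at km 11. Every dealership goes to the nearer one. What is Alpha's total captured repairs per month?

80

The indifferent point is the midpoint (2+11)/2 = 6.5; dealerships left of it (closer to Alpha at 2) go to Alpha, those right go to Beta.
  Westmoor at 5 (w=80) → Alpha
  Midtown at 15 (w=30) → Beta
  Southcross at 20 (w=90) → Beta
  Lakeside at 21 (w=100) → Beta
  Hillcrest at 22 (w=450) → Beta
  Eastvale at 26 (w=80) → Beta
  Northgate at 31 (w=100) → Beta
Alpha captures 80; Beta captures 850.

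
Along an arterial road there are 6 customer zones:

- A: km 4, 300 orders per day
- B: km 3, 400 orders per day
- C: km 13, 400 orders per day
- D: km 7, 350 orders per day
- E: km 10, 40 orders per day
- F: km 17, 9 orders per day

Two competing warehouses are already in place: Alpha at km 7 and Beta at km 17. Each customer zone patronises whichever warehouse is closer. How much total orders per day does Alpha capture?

The indifferent point is the midpoint (7+17)/2 = 12; customer zones left of it (closer to Alpha at 7) go to Alpha, those right go to Beta.
  B at 3 (w=400) → Alpha
  A at 4 (w=300) → Alpha
  D at 7 (w=350) → Alpha
  E at 10 (w=40) → Alpha
  C at 13 (w=400) → Beta
  F at 17 (w=9) → Beta
Alpha captures 1090; Beta captures 409.

1090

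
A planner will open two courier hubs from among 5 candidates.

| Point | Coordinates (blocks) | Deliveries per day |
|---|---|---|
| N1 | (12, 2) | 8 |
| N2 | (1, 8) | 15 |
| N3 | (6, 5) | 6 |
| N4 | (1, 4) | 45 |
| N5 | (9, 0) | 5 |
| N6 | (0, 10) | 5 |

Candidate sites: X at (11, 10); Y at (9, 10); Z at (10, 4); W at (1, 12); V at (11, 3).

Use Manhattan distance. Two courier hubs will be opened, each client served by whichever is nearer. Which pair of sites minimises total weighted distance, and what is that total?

{W, V}, total 518

Evaluate every pair (each demand assigned to the nearer of the two):
  {W, V}: total = 518
  {Z, W}: total = 522
  {Y, W}: total = 621
  {X, W}: total = 627
  {Y, Z}: total = 687
  {X, Z}: total = 727
  {Z, V}: total = 751
  {Y, V}: total = 773
  {X, V}: total = 813
  {X, Y}: total = 995
Best pair: {W, V} with total 518.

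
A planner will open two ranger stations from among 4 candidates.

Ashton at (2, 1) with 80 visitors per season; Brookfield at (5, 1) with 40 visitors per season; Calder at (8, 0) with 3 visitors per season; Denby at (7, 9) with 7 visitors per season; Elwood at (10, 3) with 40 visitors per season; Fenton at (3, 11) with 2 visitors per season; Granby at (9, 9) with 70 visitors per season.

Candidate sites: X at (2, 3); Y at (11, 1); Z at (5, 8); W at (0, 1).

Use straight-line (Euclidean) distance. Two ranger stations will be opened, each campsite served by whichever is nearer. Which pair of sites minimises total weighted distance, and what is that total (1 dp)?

{X, Z}, total 918.7

Evaluate every pair (each demand assigned to the nearer of the two):
  {X, Z}: total = 918.7
  {Z, W}: total = 978.5
  {X, Y}: total = 1051.2
  {Y, W}: total = 1119.7
  {Y, Z}: total = 1259.7
  {X, W}: total = 1360.5
Best pair: {X, Z} with total 918.7.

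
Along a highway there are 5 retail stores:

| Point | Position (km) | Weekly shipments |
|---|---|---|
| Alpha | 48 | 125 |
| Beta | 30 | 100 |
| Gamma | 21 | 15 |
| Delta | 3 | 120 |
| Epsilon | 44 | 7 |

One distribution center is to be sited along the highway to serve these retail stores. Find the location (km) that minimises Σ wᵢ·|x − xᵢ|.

x = 30

For a sum of weighted absolute distances on a line, the optimum is the weighted median (not the mean). Total weight W = 367; half-weight = 183.5.
Sort by position and accumulate weight:
  km 3 (Delta, w=120) → cum 120
  km 21 (Gamma, w=15) → cum 135
  km 30 (Beta, w=100) → cum 235  ≥ 183.5 → median here
  km 44 (Epsilon, w=7) → cum 242
  km 48 (Alpha, w=125) → cum 367
Optimal location: km 30.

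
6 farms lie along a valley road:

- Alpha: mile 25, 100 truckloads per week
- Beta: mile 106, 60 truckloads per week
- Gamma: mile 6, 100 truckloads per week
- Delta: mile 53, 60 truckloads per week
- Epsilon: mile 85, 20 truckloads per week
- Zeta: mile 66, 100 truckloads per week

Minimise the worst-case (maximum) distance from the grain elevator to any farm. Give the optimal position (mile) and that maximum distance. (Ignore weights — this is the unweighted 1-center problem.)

location 56, max distance 50

The 1-center on a line is the midpoint of the two extreme points: leftmost at 6, rightmost at 106.
Optimal location = (6 + 106)/2 = 56; maximum distance = (106 − 6)/2 = 50.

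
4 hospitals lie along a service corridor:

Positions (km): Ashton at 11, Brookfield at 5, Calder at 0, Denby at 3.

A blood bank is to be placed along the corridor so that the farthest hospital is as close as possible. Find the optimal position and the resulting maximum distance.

The 1-center on a line is the midpoint of the two extreme points: leftmost at 0, rightmost at 11.
Optimal location = (0 + 11)/2 = 5.5; maximum distance = (11 − 0)/2 = 5.5.

location 5.5, max distance 5.5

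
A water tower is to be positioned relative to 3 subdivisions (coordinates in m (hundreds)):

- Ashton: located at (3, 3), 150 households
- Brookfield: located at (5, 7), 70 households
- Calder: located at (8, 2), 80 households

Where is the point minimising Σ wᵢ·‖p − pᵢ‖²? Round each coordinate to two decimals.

The minimiser of Σwᵢ‖p−pᵢ‖² is the weighted centroid p* = (Σwᵢpᵢ)/(Σwᵢ).
Σwᵢ = 300.
Σwᵢxᵢ = 150·3 + 70·5 + 80·8 = 1440.
Σwᵢyᵢ = 150·3 + 70·7 + 80·2 = 1100.
x* = 1440/300 = 4.80, y* = 1100/300 = 3.67.

(4.80, 3.67)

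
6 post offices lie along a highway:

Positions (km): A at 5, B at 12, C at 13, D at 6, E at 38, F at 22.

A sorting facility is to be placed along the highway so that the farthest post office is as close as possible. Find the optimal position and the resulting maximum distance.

location 21.5, max distance 16.5

The 1-center on a line is the midpoint of the two extreme points: leftmost at 5, rightmost at 38.
Optimal location = (5 + 38)/2 = 21.5; maximum distance = (38 − 5)/2 = 16.5.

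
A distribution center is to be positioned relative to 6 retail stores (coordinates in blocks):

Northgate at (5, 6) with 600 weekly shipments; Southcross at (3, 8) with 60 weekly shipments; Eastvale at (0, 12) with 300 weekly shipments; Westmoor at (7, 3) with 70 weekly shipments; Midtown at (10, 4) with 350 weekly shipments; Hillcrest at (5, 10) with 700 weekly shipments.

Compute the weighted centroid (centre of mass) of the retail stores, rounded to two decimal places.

The minimiser of Σwᵢ‖p−pᵢ‖² is the weighted centroid p* = (Σwᵢpᵢ)/(Σwᵢ).
Σwᵢ = 2080.
Σwᵢxᵢ = 600·5 + 60·3 + 300·0 + 70·7 + 350·10 + 700·5 = 10670.
Σwᵢyᵢ = 600·6 + 60·8 + 300·12 + 70·3 + 350·4 + 700·10 = 16290.
x* = 10670/2080 = 5.13, y* = 16290/2080 = 7.83.

(5.13, 7.83)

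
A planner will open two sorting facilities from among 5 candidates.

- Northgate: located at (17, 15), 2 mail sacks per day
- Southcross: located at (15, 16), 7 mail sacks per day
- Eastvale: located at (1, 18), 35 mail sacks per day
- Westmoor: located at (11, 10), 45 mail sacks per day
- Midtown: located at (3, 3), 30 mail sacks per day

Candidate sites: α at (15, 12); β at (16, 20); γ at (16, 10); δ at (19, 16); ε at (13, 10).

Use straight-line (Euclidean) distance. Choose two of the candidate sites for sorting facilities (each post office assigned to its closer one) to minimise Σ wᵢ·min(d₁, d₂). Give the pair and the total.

Evaluate every pair (each demand assigned to the nearer of the two):
  {δ, ε}: total = 993.4
  {α, ε}: total = 996.2
  {β, ε}: total = 1000.0
  {γ, ε}: total = 1013.8
  {α, γ}: total = 1212.5
  {α, β}: total = 1216.1
  {α, δ}: total = 1216.8
  {β, γ}: total = 1236.7
  {γ, δ}: total = 1295.4
  {β, δ}: total = 1630.6
Best pair: {δ, ε} with total 993.4.

{δ, ε}, total 993.4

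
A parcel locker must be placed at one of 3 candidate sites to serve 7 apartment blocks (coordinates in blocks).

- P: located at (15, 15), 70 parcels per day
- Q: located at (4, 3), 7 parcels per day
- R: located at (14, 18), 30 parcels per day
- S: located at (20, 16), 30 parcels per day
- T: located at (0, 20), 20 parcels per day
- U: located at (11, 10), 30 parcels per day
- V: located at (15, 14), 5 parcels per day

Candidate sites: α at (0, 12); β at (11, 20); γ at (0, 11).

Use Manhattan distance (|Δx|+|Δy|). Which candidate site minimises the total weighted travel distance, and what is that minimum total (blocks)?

Total weighted distance at each candidate:
  α (0, 12): total = 3306
  β (11, 20): total = 1908
  γ (0, 11): total = 3424
Minimum is at β with total 1908 blocks.

β, total 1908 blocks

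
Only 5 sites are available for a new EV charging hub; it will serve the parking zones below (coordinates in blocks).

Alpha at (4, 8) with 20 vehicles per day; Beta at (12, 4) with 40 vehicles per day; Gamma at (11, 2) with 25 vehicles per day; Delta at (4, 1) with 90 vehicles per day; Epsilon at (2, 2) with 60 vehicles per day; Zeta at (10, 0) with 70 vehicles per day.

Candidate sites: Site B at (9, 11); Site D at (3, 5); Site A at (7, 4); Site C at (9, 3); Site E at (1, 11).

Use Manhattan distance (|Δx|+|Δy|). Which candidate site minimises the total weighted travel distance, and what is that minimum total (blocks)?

Total weighted distance at each candidate:
  Site B (9, 11): total = 3985
  Site D (3, 5): total = 2285
  Site A (7, 4): total = 1940
  Site C (9, 3): total = 1825
  Site E (1, 11): total = 4485
Minimum is at Site C with total 1825 blocks.

Site C, total 1825 blocks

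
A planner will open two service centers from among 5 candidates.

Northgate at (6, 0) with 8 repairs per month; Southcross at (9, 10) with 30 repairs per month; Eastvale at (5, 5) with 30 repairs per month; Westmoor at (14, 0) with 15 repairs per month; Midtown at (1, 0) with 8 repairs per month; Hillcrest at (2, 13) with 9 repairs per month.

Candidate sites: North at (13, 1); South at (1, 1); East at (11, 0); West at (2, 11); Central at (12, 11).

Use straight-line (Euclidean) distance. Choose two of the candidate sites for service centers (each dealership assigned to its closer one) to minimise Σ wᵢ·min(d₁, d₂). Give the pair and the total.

Evaluate every pair (each demand assigned to the nearer of the two):
  {South, Central}: total = 572.9
  {East, Central}: total = 586.0
  {East, West}: total = 596.4
  {North, West}: total = 597.5
  {North, Central}: total = 629.1
  {North, South}: total = 643.6
  {South, West}: total = 644.2
  {West, Central}: total = 663.8
  {South, East}: total = 677.0
  {North, East}: total = 813.3
Best pair: {South, Central} with total 572.9.

{South, Central}, total 572.9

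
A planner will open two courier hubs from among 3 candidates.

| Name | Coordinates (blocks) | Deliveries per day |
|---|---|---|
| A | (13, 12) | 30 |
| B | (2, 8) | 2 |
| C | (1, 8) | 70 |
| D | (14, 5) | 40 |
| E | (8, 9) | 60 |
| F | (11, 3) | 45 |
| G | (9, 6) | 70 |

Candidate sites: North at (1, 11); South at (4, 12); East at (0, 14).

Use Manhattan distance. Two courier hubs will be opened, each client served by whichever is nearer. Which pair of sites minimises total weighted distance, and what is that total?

Evaluate every pair (each demand assigned to the nearer of the two):
  {North, South}: total = 3078
  {South, East}: total = 3362
  {North, East}: total = 3628
Best pair: {North, South} with total 3078.

{North, South}, total 3078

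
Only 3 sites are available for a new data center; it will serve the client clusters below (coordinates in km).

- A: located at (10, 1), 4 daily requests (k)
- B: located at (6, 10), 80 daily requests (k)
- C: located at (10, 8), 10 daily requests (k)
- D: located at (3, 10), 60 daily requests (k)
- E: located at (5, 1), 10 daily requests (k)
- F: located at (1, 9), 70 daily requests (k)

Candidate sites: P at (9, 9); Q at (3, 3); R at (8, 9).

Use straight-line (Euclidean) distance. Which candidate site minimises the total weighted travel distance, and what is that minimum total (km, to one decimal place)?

Total weighted distance at each candidate:
  P (9, 9): total = 1313.8
  Q (3, 3): total = 1615.4
  R (8, 9): total = 1115.6
Minimum is at R with total 1115.6 km.

R, total 1115.6 km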